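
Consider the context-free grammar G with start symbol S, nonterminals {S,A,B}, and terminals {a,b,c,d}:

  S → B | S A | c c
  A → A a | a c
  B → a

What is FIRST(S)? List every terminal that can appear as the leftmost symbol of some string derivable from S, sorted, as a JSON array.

FIRST iteration:
pass 1:
  A via A→a c: +{a}
  B via B→a: +{a}
  S via S→B: +{a}
  S via S→c c: +{c}
  FIRST[S]={a,c}  FIRST[A]={a}  FIRST[B]={a}
pass 2: done
  FIRST[S]={a,c}  FIRST[A]={a}  FIRST[B]={a}

FIRST(S) = ["a", "c"]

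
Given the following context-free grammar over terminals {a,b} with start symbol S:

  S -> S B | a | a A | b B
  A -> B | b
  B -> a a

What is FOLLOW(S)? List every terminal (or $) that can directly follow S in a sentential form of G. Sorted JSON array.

FIRST sets, iterate to fixpoint:
[1]
  A via A→b: +{b}
  B via B→a a: +{a}
  S via S→a: +{a}
  S via S→b B: +{b}
  S: {a,b}  A: {b}  B: {a}
[2]
  A via A→B: +{a}
  S: {a,b}  A: {a,b}  B: {a}
[3] (no change)
  S: {a,b}  A: {a,b}  B: {a}

Compute FOLLOW by fixpoint:
initialize: $ ∈ FOLLOW(S)
pass 1:
  S→S B: FOLLOW(S) ⊇ FIRST(B) = {a}; new: +{a}
  S→S B: FOLLOW(B) ⊇ FOLLOW(S) ⊇ {$,a}; new: +{$,a}
  S→a A: FOLLOW(A) ⊇ FOLLOW(S) ⊇ {$,a}; new: +{$,a}
  FOLLOW(S)={$,a}  FOLLOW(A)={$,a}  FOLLOW(B)={$,a}
pass 2: done
  FOLLOW(S)={$,a}  FOLLOW(A)={$,a}  FOLLOW(B)={$,a}

FOLLOW(S) = ["$", "a"]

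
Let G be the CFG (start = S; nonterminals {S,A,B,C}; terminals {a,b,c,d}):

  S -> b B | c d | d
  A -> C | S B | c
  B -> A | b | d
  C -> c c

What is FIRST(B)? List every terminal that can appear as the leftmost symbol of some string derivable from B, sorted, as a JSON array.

FIRST sets, iterate to fixpoint:
pass 1:
  A via A→c: +{c}
  B via B→A: +{c}
  B via B→b: +{b}
  B via B→d: +{d}
  C via C→c c: +{c}
  S via S→b B: +{b}
  S via S→c d: +{c}
  S via S→d: +{d}
  FIRST(S)={b,c,d}  FIRST(A)={c}  FIRST(B)={b,c,d}  FIRST(C)={c}
pass 2:
  A via A→S B: +{b,d}
  FIRST(S)={b,c,d}  FIRST(A)={b,c,d}  FIRST(B)={b,c,d}  FIRST(C)={c}
pass 3: (no change)
  FIRST(S)={b,c,d}  FIRST(A)={b,c,d}  FIRST(B)={b,c,d}  FIRST(C)={c}

FIRST(B) = ["b", "c", "d"]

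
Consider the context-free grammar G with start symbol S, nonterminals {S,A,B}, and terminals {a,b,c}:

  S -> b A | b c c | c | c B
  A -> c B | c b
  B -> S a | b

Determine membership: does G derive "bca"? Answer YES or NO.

Convert to CNF:
  S -> T0 B | T1 A | T1 X3 | c
  A -> T0 B | T0 T1
  B -> S T2 | b
  T0 -> c
  T1 -> b
  T2 -> a
  X3 -> T0 T0

Fill CYK table bottom-up:
  T[0,0] 'b' = {B,T1}  orig:{B}
  T[1,1] 'c' = {S,T0}  orig:{S}
  T[2,2] 'a' = {T2}  orig:{}
  T[0,1] 'bc' = ∅
  T[1,2] 'ca' = {B}
  T[0,2] 'bca' = ∅

S ∉ T[0,2] ⇒ NO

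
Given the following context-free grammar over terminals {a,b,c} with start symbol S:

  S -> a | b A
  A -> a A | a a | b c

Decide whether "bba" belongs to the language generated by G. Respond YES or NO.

CNF form of G:
  S -> T1 A | a
  A -> T0 A | T0 T0 | T1 T2
  T0 -> a
  T1 -> b
  T2 -> c

CYK fill:
  T[0,0] 'b' = {T1}  orig:{}
  T[1,1] 'b' = {T1}  orig:{}
  T[2,2] 'a' = {S,T0}  orig:{S}
  T[0,1] 'bb' = ∅
  T[1,2] 'ba' = ∅
  T[0,2] 'bba' = ∅

S ∉ T[0,2] ⇒ NO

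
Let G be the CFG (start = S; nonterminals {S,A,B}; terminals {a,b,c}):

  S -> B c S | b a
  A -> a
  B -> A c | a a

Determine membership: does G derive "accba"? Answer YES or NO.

Convert to CNF:
  S -> B X3 | T2 T1
  A -> a
  B -> A T0 | T1 T1
  T0 -> c
  T1 -> a
  T2 -> b
  X3 -> T0 S

CYK fill:
  [0..0]={A,T1}  "a"  orig:{A}
  [1..1]={T0}  "c"  orig:{}
  [2..2]={T0}  "c"  orig:{}
  [3..3]={T2}  "b"  orig:{}
  [4..4]={A,T1}  "a"  orig:{A}
  [0..1]={B}  "ac"
  [1..2]=∅  "cc"
  [2..3]=∅  "cb"
  [3..4]={S}  "ba"
  [0..2]=∅  "acc"
  [1..3]=∅  "ccb"
  [2..4]={X3}  "cba"  orig:{}
  [0..3]=∅  "accb"
  [1..4]=∅  "ccba"
  [0..4]={S}  "accba"

S ∈ T[0,4] ⇒ YES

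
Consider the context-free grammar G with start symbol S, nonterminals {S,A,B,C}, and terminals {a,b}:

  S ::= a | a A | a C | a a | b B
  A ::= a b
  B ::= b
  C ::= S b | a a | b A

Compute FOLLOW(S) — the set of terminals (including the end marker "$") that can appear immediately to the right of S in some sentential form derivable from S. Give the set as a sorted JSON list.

FIRST sets, iterate to fixpoint:
round 1:
  A via A→a b: +{a}
  B via B→b: +{b}
  C via C→a a: +{a}
  C via C→b A: +{b}
  S via S→a: +{a}
  S via S→b B: +{b}
  FIRST[S]={a,b}  FIRST[A]={a}  FIRST[B]={b}  FIRST[C]={a,b}
round 2: (no change)
  FIRST[S]={a,b}  FIRST[A]={a}  FIRST[B]={b}  FIRST[C]={a,b}

FOLLOW sets:
seed FOLLOW(S) with $
iter 1:
  C→S b: FOLLOW(S) ⊇ FIRST(b) = {b}; new: +{b}
  S→a A: FOLLOW(A) ⊇ FOLLOW(S) ⊇ {$,b}; new: +{$,b}
  S→a C: FOLLOW(C) ⊇ FOLLOW(S) ⊇ {$,b}; new: +{$,b}
  S→b B: FOLLOW(B) ⊇ FOLLOW(S) ⊇ {$,b}; new: +{$,b}
  FOLLOW(S)={$,b}  FOLLOW(A)={$,b}  FOLLOW(B)={$,b}  FOLLOW(C)={$,b}
iter 2: done
  FOLLOW(S)={$,b}  FOLLOW(A)={$,b}  FOLLOW(B)={$,b}  FOLLOW(C)={$,b}

FOLLOW(S) = ["$", "b"]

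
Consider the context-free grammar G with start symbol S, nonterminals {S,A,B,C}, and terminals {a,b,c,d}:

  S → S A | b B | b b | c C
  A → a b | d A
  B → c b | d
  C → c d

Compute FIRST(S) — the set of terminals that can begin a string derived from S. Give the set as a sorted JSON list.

FIRST iteration:
iter 1:
  A via A→a b: +{a}
  A via A→d A: +{d}
  B via B→c b: +{c}
  B via B→d: +{d}
  C via C→c d: +{c}
  S via S→b B: +{b}
  S via S→c C: +{c}
  S: {b,c}  A: {a,d}  B: {c,d}  C: {c}
iter 2: done
  S: {b,c}  A: {a,d}  B: {c,d}  C: {c}

FIRST(S) = ["b", "c"]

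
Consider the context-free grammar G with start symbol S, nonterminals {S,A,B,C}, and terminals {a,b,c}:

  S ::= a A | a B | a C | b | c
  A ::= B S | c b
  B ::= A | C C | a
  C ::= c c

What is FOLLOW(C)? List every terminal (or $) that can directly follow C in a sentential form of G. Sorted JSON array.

FIRST sets, iterate to fixpoint:
round 1:
  A via A→c b: +{c}
  B via B→A: +{c}
  B via B→a: +{a}
  C via C→c c: +{c}
  S via S→a A: +{a}
  S via S→b: +{b}
  S via S→c: +{c}
  FIRST[S]={a,b,c}  FIRST[A]={c}  FIRST[B]={a,c}  FIRST[C]={c}
round 2:
  A via A→B S: +{a}
  FIRST[S]={a,b,c}  FIRST[A]={a,c}  FIRST[B]={a,c}  FIRST[C]={c}
round 3: (no change)
  FIRST[S]={a,b,c}  FIRST[A]={a,c}  FIRST[B]={a,c}  FIRST[C]={c}

FOLLOW sets:
FOLLOW(S) := {$}
round 1:
  A→B S: FOLLOW(B) ⊇ FIRST(S) = {a,b,c}; new: +{a,b,c}
  B→A: FOLLOW(A) ⊇ FOLLOW(B) ⊇ {a,b,c}; new: +{a,b,c}
  B→C C: FOLLOW(C) ⊇ FIRST(C) = {c}; new: +{c}
  B→C C: FOLLOW(C) ⊇ FOLLOW(B) ⊇ {a,b,c}; new: +{a,b}
  S→a A: FOLLOW(A) ⊇ FOLLOW(S) ⊇ {$}; new: +{$}
  S→a B: FOLLOW(B) ⊇ FOLLOW(S) ⊇ {$}; new: +{$}
  S→a C: FOLLOW(C) ⊇ FOLLOW(S) ⊇ {$}; new: +{$}
  FOLLOW[S]={$}  FOLLOW[A]={$,a,b,c}  FOLLOW[B]={$,a,b,c}  FOLLOW[C]={$,a,b,c}
round 2:
  A→B S: FOLLOW(S) ⊇ FOLLOW(A) ⊇ {$,a,b,c}; new: +{a,b,c}
  FOLLOW[S]={$,a,b,c}  FOLLOW[A]={$,a,b,c}  FOLLOW[B]={$,a,b,c}  FOLLOW[C]={$,a,b,c}
round 3: done
  FOLLOW[S]={$,a,b,c}  FOLLOW[A]={$,a,b,c}  FOLLOW[B]={$,a,b,c}  FOLLOW[C]={$,a,b,c}

FOLLOW(C) = ["$", "a", "b", "c"]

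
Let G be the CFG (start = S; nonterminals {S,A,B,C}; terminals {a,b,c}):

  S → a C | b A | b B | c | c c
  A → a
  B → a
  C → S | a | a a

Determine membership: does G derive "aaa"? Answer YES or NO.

CNF form of G:
  S -> T0 C | T1 A | T1 B | T2 T2 | c
  A -> a
  B -> a
  C -> T0 C | T0 T0 | T1 A | T1 B | T2 T2 | a | c
  T0 -> a
  T1 -> b
  T2 -> c

CYK table (by increasing span):
  T[0,0] 'a' = {A,B,C,T0}  orig:{A,B,C}
  T[1,1] 'a' = {A,B,C,T0}  orig:{A,B,C}
  T[2,2] 'a' = {A,B,C,T0}  orig:{A,B,C}
  T[0,1] 'aa' = {C,S}
  T[1,2] 'aa' = {C,S}
  T[0,2] 'aaa' = {C,S}

S ∈ T[0,2] ⇒ YES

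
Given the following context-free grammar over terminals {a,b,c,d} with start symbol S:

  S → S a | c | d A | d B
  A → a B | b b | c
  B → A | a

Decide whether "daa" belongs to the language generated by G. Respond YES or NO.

Convert to CNF:
  S -> S T0 | T2 A | T2 B | c
  A -> T0 B | T1 T1 | c
  B -> T0 B | T1 T1 | a | c
  T0 -> a
  T1 -> b
  T2 -> d

Fill CYK table bottom-up:
  cell(0,0) d: {T2}  orig:{}
  cell(1,1) a: {B,T0}  orig:{B}
  cell(2,2) a: {B,T0}  orig:{B}
  cell(0,1) da: {S}
  cell(1,2) aa: {A,B}
  cell(0,2) daa: {S}

S ∈ T[0,2] ⇒ YES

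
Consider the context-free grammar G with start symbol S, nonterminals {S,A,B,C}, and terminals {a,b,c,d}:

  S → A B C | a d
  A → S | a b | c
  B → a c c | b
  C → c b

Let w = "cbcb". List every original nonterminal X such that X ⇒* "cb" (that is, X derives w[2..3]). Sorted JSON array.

CNF form of G:
  S -> A X6 | T0 T2
  A -> A X4 | T0 T1 | T0 T2 | c
  B -> T0 X5 | b
  C -> T3 T1
  T0 -> a
  T1 -> b
  T2 -> d
  T3 -> c
  X4 -> B C
  X5 -> T3 T3
  X6 -> B C

CYK table (by increasing span) (cells [i..j] with 2 ≤ i ≤ j ≤ 3 only):
  [2..2]={A,T3}  "c"  orig:{A}
  [3..3]={B,T1}  "b"  orig:{B}
  [2..3]={C}  "cb"

Original NTs in T[2,3] deriving "cb": ["C"]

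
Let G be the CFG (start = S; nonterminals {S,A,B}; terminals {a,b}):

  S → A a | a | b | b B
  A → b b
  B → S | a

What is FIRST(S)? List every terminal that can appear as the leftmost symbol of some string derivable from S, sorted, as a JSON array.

FIRST iteration:
pass 1:
  A via A→b b: +{b}
  B via B→a: +{a}
  S via S→A a: +{b}
  S via S→a: +{a}
  FIRST[S]={a,b}  FIRST[A]={b}  FIRST[B]={a}
pass 2:
  B via B→S: +{b}
  FIRST[S]={a,b}  FIRST[A]={b}  FIRST[B]={a,b}
pass 3: done
  FIRST[S]={a,b}  FIRST[A]={b}  FIRST[B]={a,b}

FIRST(S) = ["a", "b"]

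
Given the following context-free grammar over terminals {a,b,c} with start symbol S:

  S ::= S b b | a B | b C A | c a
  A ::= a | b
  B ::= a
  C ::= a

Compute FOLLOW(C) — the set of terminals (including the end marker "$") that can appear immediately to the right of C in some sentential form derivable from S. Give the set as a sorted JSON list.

FIRST iteration:
round 1:
  A via A→a: +{a}
  A via A→b: +{b}
  B via B→a: +{a}
  C via C→a: +{a}
  S via S→a B: +{a}
  S via S→b C A: +{b}
  S via S→c a: +{c}
  FIRST(S)={a,b,c}  FIRST(A)={a,b}  FIRST(B)={a}  FIRST(C)={a}
round 2: — fixpoint
  FIRST(S)={a,b,c}  FIRST(A)={a,b}  FIRST(B)={a}  FIRST(C)={a}

FOLLOW sets:
initialize: $ ∈ FOLLOW(S)
pass 1:
  S→S b b: FOLLOW(S) ⊇ FIRST(b) = {b}; new: +{b}
  S→a B: FOLLOW(B) ⊇ FOLLOW(S) ⊇ {$,b}; new: +{$,b}
  S→b C A: FOLLOW(C) ⊇ FIRST(A) = {a,b}; new: +{a,b}
  S→b C A: FOLLOW(A) ⊇ FOLLOW(S) ⊇ {$,b}; new: +{$,b}
  FOLLOW(S)={$,b}  FOLLOW(A)={$,b}  FOLLOW(B)={$,b}  FOLLOW(C)={a,b}
pass 2: (no change)
  FOLLOW(S)={$,b}  FOLLOW(A)={$,b}  FOLLOW(B)={$,b}  FOLLOW(C)={a,b}

FOLLOW(C) = ["a", "b"]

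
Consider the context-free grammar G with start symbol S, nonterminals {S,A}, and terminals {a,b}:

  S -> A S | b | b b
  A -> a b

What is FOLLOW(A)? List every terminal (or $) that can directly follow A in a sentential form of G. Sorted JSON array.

Compute FIRST by fixpoint:
iter 1:
  A via A→a b: +{a}
  S via S→A S: +{a}
  S via S→b: +{b}
  FIRST(S)={a,b}  FIRST(A)={a}
iter 2: — fixpoint
  FIRST(S)={a,b}  FIRST(A)={a}

Compute FOLLOW by fixpoint:
FOLLOW(S) := {$}
iter 1:
  S→A S: FOLLOW(A) ⊇ FIRST(S) = {a,b}; new: +{a,b}
  FOLLOW(S)={$}  FOLLOW(A)={a,b}
iter 2: done
  FOLLOW(S)={$}  FOLLOW(A)={a,b}

FOLLOW(A) = ["a", "b"]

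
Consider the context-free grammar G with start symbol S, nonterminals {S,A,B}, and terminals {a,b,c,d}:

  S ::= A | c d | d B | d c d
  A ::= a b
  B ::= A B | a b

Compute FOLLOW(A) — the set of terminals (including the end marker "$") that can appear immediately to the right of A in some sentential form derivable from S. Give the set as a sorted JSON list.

FIRST sets, iterate to fixpoint:
pass 1:
  A via A→a b: +{a}
  B via B→A B: +{a}
  S via S→A: +{a}
  S via S→c d: +{c}
  S via S→d B: +{d}
  FIRST(S)={a,c,d}  FIRST(A)={a}  FIRST(B)={a}
pass 2: (stable)
  FIRST(S)={a,c,d}  FIRST(A)={a}  FIRST(B)={a}

FOLLOW sets:
initialize: $ ∈ FOLLOW(S)
pass 1:
  B→A B: FOLLOW(A) ⊇ FIRST(B) = {a}; new: +{a}
  S→A: FOLLOW(A) ⊇ FOLLOW(S) ⊇ {$}; new: +{$}
  S→d B: FOLLOW(B) ⊇ FOLLOW(S) ⊇ {$}; new: +{$}
  S: {$}  A: {$,a}  B: {$}
pass 2: (stable)
  S: {$}  A: {$,a}  B: {$}

FOLLOW(A) = ["$", "a"]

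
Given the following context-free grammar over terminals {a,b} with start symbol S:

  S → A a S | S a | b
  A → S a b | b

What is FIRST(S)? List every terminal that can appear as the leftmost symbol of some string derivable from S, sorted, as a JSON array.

Compute FIRST by fixpoint:
round 1:
  A via A→b: +{b}
  S via S→A a S: +{b}
  FIRST[S]={b}  FIRST[A]={b}
round 2: (no change)
  FIRST[S]={b}  FIRST[A]={b}

FIRST(S) = ["b"]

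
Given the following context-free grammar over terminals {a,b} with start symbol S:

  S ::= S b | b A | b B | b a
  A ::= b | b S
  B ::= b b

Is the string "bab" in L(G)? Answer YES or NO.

CNF form of G:
  S -> S T0 | T0 A | T0 B | T0 T1
  A -> T0 S | b
  B -> T0 T0
  T0 -> b
  T1 -> a

CYK fill:
  cell(0,0) b: {A,T0}  orig:{A}
  cell(1,1) a: {T1}  orig:{}
  cell(2,2) b: {A,T0}  orig:{A}
  cell(0,1) ba: {S}
  cell(1,2) ab: ∅
  cell(0,2) bab: {S}

S ∈ T[0,2] ⇒ YES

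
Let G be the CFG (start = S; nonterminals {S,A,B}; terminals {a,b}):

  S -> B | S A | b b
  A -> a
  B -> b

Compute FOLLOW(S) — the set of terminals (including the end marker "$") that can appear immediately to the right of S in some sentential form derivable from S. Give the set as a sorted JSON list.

FIRST sets, iterate to fixpoint:
iter 1:
  A via A→a: +{a}
  B via B→b: +{b}
  S via S→B: +{b}
  FIRST[S]={b}  FIRST[A]={a}  FIRST[B]={b}
iter 2: (stable)
  FIRST[S]={b}  FIRST[A]={a}  FIRST[B]={b}

FOLLOW sets:
FOLLOW(S) := {$}
[1]
  S→B: FOLLOW(B) ⊇ FOLLOW(S) ⊇ {$}; new: +{$}
  S→S A: FOLLOW(S) ⊇ FIRST(A) = {a}; new: +{a}
  S→S A: FOLLOW(A) ⊇ FOLLOW(S) ⊇ {$,a}; new: +{$,a}
  S: {$,a}  A: {$,a}  B: {$}
[2]
  S→B: FOLLOW(B) ⊇ FOLLOW(S) ⊇ {$,a}; new: +{a}
  S: {$,a}  A: {$,a}  B: {$,a}
[3] — fixpoint
  S: {$,a}  A: {$,a}  B: {$,a}

FOLLOW(S) = ["$", "a"]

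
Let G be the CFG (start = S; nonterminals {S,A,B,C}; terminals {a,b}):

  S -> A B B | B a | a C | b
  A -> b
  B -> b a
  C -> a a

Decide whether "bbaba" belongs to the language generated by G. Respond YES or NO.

Convert to CNF:
  S -> A X2 | B T1 | T1 C | b
  A -> b
  B -> T0 T1
  C -> T1 T1
  T0 -> b
  T1 -> a
  X2 -> B B

Fill CYK table bottom-up:
  T[0,0] 'b' = {A,S,T0}  orig:{A,S}
  T[1,1] 'b' = {A,S,T0}  orig:{A,S}
  T[2,2] 'a' = {T1}  orig:{}
  T[3,3] 'b' = {A,S,T0}  orig:{A,S}
  T[4,4] 'a' = {T1}  orig:{}
  T[0,1] 'bb' = ∅
  T[1,2] 'ba' = {B}
  T[2,3] 'ab' = ∅
  T[3,4] 'ba' = {B}
  T[0,2] 'bba' = ∅
  T[1,3] 'bab' = ∅
  T[2,4] 'aba' = ∅
  T[0,3] 'bbab' = ∅
  T[1,4] 'baba' = {X2}  orig:{}
  T[0,4] 'bbaba' = {S}

S ∈ T[0,4] ⇒ YES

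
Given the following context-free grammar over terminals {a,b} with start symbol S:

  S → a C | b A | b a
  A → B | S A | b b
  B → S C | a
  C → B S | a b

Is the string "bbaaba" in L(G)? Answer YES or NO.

CNF form of G:
  S -> T0 A | T0 T1 | T1 C
  A -> S A | S C | T0 T0 | a
  B -> S C | a
  C -> B S | T1 T0
  T0 -> b
  T1 -> a

CYK table (by increasing span):
  [0..0]={T0}  "b"  orig:{}
  [1..1]={T0}  "b"  orig:{}
  [2..2]={A,B,T1}  "a"  orig:{A,B}
  [3..3]={A,B,T1}  "a"  orig:{A,B}
  [4..4]={T0}  "b"  orig:{}
  [5..5]={A,B,T1}  "a"  orig:{A,B}
  [0..1]={A}  "bb"
  [1..2]={S}  "ba"
  [2..3]=∅  "aa"
  [3..4]={C}  "ab"
  [4..5]={S}  "ba"
  [0..2]=∅  "bba"
  [1..3]={A}  "baa"
  [2..4]={S}  "aab"
  [3..5]={C}  "aba"
  [0..3]={S}  "bbaa"
  [1..4]={A,B}  "baab"
  [2..5]={A,S}  "aaba"
  [0..4]={S}  "bbaab"
  [1..5]={A,B,S}  "baaba"
  [0..5]={A,S}  "bbaaba"

S ∈ T[0,5] ⇒ YES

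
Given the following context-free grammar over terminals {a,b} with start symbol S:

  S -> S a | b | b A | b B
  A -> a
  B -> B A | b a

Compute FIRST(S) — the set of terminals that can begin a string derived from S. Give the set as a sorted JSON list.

FIRST sets, iterate to fixpoint:
[1]
  A via A→a: +{a}
  B via B→b a: +{b}
  S via S→b: +{b}
  S: {b}  A: {a}  B: {b}
[2] — fixpoint
  S: {b}  A: {a}  B: {b}

FIRST(S) = ["b"]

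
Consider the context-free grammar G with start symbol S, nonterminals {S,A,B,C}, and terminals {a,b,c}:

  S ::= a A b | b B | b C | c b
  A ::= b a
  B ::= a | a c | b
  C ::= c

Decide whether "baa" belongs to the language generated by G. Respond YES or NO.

Convert to CNF:
  S -> T0 B | T0 C | T1 X3 | T2 T0
  A -> T0 T1
  B -> T1 T2 | a | b
  C -> c
  T0 -> b
  T1 -> a
  T2 -> c
  X3 -> A T0

Fill CYK table bottom-up:
  T[0,0] 'b' = {B,T0}  orig:{B}
  T[1,1] 'a' = {B,T1}  orig:{B}
  T[2,2] 'a' = {B,T1}  orig:{B}
  T[0,1] 'ba' = {A,S}
  T[1,2] 'aa' = ∅
  T[0,2] 'baa' = ∅

S ∉ T[0,2] ⇒ NO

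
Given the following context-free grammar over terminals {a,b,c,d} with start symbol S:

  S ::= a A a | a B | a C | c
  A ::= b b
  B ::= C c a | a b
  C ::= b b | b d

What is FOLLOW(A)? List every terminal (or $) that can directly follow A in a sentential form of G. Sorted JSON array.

FIRST sets, iterate to fixpoint:
iter 1:
  A via A→b b: +{b}
  B via B→a b: +{a}
  C via C→b b: +{b}
  S via S→a A a: +{a}
  S via S→c: +{c}
  FIRST(S)={a,c}  FIRST(A)={b}  FIRST(B)={a}  FIRST(C)={b}
iter 2:
  B via B→C c a: +{b}
  FIRST(S)={a,c}  FIRST(A)={b}  FIRST(B)={a,b}  FIRST(C)={b}
iter 3: — fixpoint
  FIRST(S)={a,c}  FIRST(A)={b}  FIRST(B)={a,b}  FIRST(C)={b}

Compute FOLLOW by fixpoint:
seed FOLLOW(S) with $
pass 1:
  B→C c a: FOLLOW(C) ⊇ FIRST(c) = {c}; new: +{c}
  S→a A a: FOLLOW(A) ⊇ FIRST(a) = {a}; new: +{a}
  S→a B: FOLLOW(B) ⊇ FOLLOW(S) ⊇ {$}; new: +{$}
  S→a C: FOLLOW(C) ⊇ FOLLOW(S) ⊇ {$}; new: +{$}
  FOLLOW(S)={$}  FOLLOW(A)={a}  FOLLOW(B)={$}  FOLLOW(C)={$,c}
pass 2: done
  FOLLOW(S)={$}  FOLLOW(A)={a}  FOLLOW(B)={$}  FOLLOW(C)={$,c}

FOLLOW(A) = ["a"]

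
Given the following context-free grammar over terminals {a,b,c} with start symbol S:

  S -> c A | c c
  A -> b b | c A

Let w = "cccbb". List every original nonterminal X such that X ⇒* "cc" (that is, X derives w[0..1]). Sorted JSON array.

Convert to CNF:
  S -> T1 A | T1 T1
  A -> T0 T0 | T1 A
  T0 -> b
  T1 -> c

CYK table (by increasing span), restricted to cells inside w[0..1]:
  cell(0,0) c: {T1}  orig:{}
  cell(1,1) c: {T1}  orig:{}
  cell(0,1) cc: {S}

Original NTs in T[0,1] deriving "cc": ["S"]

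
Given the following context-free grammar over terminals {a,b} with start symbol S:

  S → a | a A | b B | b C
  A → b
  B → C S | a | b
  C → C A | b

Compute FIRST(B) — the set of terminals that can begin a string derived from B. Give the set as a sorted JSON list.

FIRST iteration:
pass 1:
  A via A→b: +{b}
  B via B→a: +{a}
  B via B→b: +{b}
  C via C→b: +{b}
  S via S→a: +{a}
  S via S→b B: +{b}
  FIRST[S]={a,b}  FIRST[A]={b}  FIRST[B]={a,b}  FIRST[C]={b}
pass 2: (stable)
  FIRST[S]={a,b}  FIRST[A]={b}  FIRST[B]={a,b}  FIRST[C]={b}

FIRST(B) = ["a", "b"]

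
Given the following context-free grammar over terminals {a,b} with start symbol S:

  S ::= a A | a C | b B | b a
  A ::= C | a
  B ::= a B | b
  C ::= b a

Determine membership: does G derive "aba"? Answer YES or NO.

Convert to CNF:
  S -> T0 B | T0 T1 | T1 A | T1 C
  A -> T0 T1 | a
  B -> T1 B | b
  C -> T0 T1
  T0 -> b
  T1 -> a

Fill CYK table bottom-up:
  [0..0]={A,T1}  "a"  orig:{A}
  [1..1]={B,T0}  "b"  orig:{B}
  [2..2]={A,T1}  "a"  orig:{A}
  [0..1]={B}  "ab"
  [1..2]={A,C,S}  "ba"
  [0..2]={S}  "aba"

S ∈ T[0,2] ⇒ YES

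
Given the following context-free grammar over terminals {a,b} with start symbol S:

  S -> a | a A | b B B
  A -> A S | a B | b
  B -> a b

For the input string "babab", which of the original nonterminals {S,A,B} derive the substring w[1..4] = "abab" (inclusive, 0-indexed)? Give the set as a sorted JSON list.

Convert to CNF:
  S -> T0 A | T1 X2 | a
  A -> A S | T0 B | b
  B -> T0 T1
  T0 -> a
  T1 -> b
  X2 -> B B

Fill CYK table bottom-up (cells [i..j] with 1 ≤ i ≤ j ≤ 4 only):
  [1..1]={S,T0}  "a"  orig:{S}
  [2..2]={A,T1}  "b"  orig:{A}
  [3..3]={S,T0}  "a"  orig:{S}
  [4..4]={A,T1}  "b"  orig:{A}
  [1..2]={B,S}  "ab"
  [2..3]={A}  "ba"
  [3..4]={B,S}  "ab"
  [1..3]={S}  "aba"
  [2..4]={A}  "bab"
  [1..4]={S,X2}  "abab"  orig:{S}

Original NTs in T[1,4] deriving "abab": ["S"]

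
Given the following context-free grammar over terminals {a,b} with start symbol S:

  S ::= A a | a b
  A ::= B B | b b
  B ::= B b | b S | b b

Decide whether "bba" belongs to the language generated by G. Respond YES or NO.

CNF form of G:
  S -> A T1 | T1 T0
  A -> B B | T0 T0
  B -> B T0 | T0 S | T0 T0
  T0 -> b
  T1 -> a

Fill CYK table bottom-up:
  [0..0]={T0}  "b"  orig:{}
  [1..1]={T0}  "b"  orig:{}
  [2..2]={T1}  "a"  orig:{}
  [0..1]={A,B}  "bb"
  [1..2]=∅  "ba"
  [0..2]={S}  "bba"

S ∈ T[0,2] ⇒ YES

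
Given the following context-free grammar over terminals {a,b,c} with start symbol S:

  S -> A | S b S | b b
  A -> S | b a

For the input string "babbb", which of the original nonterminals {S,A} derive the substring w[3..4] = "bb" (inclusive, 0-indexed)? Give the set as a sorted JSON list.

Convert to CNF:
  S -> S X3 | T0 T0 | T0 T1
  A -> S X2 | T0 T0 | T0 T1
  T0 -> b
  T1 -> a
  X2 -> T0 S
  X3 -> T0 S

CYK fill (cells [i..j] with 3 ≤ i ≤ j ≤ 4 only):
  [3..3]={T0}  "b"  orig:{}
  [4..4]={T0}  "b"  orig:{}
  [3..4]={A,S}  "bb"

Original NTs in T[3,4] deriving "bb": ["A", "S"]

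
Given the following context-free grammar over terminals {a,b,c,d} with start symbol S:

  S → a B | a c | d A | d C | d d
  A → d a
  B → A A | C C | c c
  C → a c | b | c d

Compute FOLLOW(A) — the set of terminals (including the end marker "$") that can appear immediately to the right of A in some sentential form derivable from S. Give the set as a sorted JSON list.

Compute FIRST by fixpoint:
[1]
  A via A→d a: +{d}
  B via B→A A: +{d}
  B via B→c c: +{c}
  C via C→a c: +{a}
  C via C→b: +{b}
  C via C→c d: +{c}
  S via S→a B: +{a}
  S via S→d A: +{d}
  FIRST[S]={a,d}  FIRST[A]={d}  FIRST[B]={c,d}  FIRST[C]={a,b,c}
[2]
  B via B→C C: +{a,b}
  FIRST[S]={a,d}  FIRST[A]={d}  FIRST[B]={a,b,c,d}  FIRST[C]={a,b,c}
[3] done
  FIRST[S]={a,d}  FIRST[A]={d}  FIRST[B]={a,b,c,d}  FIRST[C]={a,b,c}

FOLLOW sets:
seed FOLLOW(S) with $
iter 1:
  B→A A: FOLLOW(A) ⊇ FIRST(A) = {d}; new: +{d}
  B→C C: FOLLOW(C) ⊇ FIRST(C) = {a,b,c}; new: +{a,b,c}
  S→a B: FOLLOW(B) ⊇ FOLLOW(S) ⊇ {$}; new: +{$}
  S→d A: FOLLOW(A) ⊇ FOLLOW(S) ⊇ {$}; new: +{$}
  S→d C: FOLLOW(C) ⊇ FOLLOW(S) ⊇ {$}; new: +{$}
  FOLLOW(S)={$}  FOLLOW(A)={$,d}  FOLLOW(B)={$}  FOLLOW(C)={$,a,b,c}
iter 2: done
  FOLLOW(S)={$}  FOLLOW(A)={$,d}  FOLLOW(B)={$}  FOLLOW(C)={$,a,b,c}

FOLLOW(A) = ["$", "d"]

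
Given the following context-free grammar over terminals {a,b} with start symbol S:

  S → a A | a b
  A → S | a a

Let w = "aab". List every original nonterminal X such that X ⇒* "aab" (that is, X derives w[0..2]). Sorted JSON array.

Convert to CNF:
  S -> T0 A | T0 T1
  A -> T0 A | T0 T0 | T0 T1
  T0 -> a
  T1 -> b

Fill CYK table bottom-up, restricted to cells inside w[0..2]:
  cell(0,0) a: {T0}  orig:{}
  cell(1,1) a: {T0}  orig:{}
  cell(2,2) b: {T1}  orig:{}
  cell(0,1) aa: {A}
  cell(1,2) ab: {A,S}
  cell(0,2) aab: {A,S}

Original NTs in T[0,2] deriving "aab": ["A", "S"]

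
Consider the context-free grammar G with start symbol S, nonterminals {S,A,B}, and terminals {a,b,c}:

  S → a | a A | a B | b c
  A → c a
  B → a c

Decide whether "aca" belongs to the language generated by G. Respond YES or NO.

Convert to CNF:
  S -> T1 A | T1 B | T2 T0 | a
  A -> T0 T1
  B -> T1 T0
  T0 -> c
  T1 -> a
  T2 -> b

Fill CYK table bottom-up:
  cell(0,0) a: {S,T1}  orig:{S}
  cell(1,1) c: {T0}  orig:{}
  cell(2,2) a: {S,T1}  orig:{S}
  cell(0,1) ac: {B}
  cell(1,2) ca: {A}
  cell(0,2) aca: {S}

S ∈ T[0,2] ⇒ YES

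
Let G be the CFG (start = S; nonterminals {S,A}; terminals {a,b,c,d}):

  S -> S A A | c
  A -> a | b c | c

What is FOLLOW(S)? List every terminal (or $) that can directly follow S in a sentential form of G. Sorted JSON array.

FIRST sets, iterate to fixpoint:
round 1:
  A via A→a: +{a}
  A via A→b c: +{b}
  A via A→c: +{c}
  S via S→c: +{c}
  FIRST[S]={c}  FIRST[A]={a,b,c}
round 2: done
  FIRST[S]={c}  FIRST[A]={a,b,c}

FOLLOW sets:
seed FOLLOW(S) with $
pass 1:
  S→S A A: FOLLOW(S) ⊇ FIRST(A) = {a,b,c}; new: +{a,b,c}
  S→S A A: FOLLOW(A) ⊇ FIRST(A) = {a,b,c}; new: +{a,b,c}
  S→S A A: FOLLOW(A) ⊇ FOLLOW(S) ⊇ {$,a,b,c}; new: +{$}
  S: {$,a,b,c}  A: {$,a,b,c}
pass 2: done
  S: {$,a,b,c}  A: {$,a,b,c}

FOLLOW(S) = ["$", "a", "b", "c"]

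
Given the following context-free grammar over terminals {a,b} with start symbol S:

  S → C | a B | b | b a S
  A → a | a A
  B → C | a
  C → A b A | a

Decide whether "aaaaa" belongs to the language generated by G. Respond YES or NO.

Convert to CNF:
  S -> A X4 | T0 B | T1 X5 | a | b
  A -> T0 A | a
  B -> A X2 | a
  C -> A X3 | a
  T0 -> a
  T1 -> b
  X2 -> T1 A
  X3 -> T1 A
  X4 -> T1 A
  X5 -> T0 S

CYK table (by increasing span):
  cell(0,0) a: {A,B,C,S,T0}  orig:{A,B,C,S}
  cell(1,1) a: {A,B,C,S,T0}  orig:{A,B,C,S}
  cell(2,2) a: {A,B,C,S,T0}  orig:{A,B,C,S}
  cell(3,3) a: {A,B,C,S,T0}  orig:{A,B,C,S}
  cell(4,4) a: {A,B,C,S,T0}  orig:{A,B,C,S}
  cell(0,1) aa: {A,S,X5}  orig:{A,S}
  cell(1,2) aa: {A,S,X5}  orig:{A,S}
  cell(2,3) aa: {A,S,X5}  orig:{A,S}
  cell(3,4) aa: {A,S,X5}  orig:{A,S}
  cell(0,2) aaa: {A,X5}  orig:{A}
  cell(1,3) aaa: {A,X5}  orig:{A}
  cell(2,4) aaa: {A,X5}  orig:{A}
  cell(0,3) aaaa: {A}
  cell(1,4) aaaa: {A}
  cell(0,4) aaaaa: {A}

S ∉ T[0,4] ⇒ NO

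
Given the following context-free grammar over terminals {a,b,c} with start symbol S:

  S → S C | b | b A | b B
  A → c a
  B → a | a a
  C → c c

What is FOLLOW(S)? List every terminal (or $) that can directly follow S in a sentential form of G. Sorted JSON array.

Compute FIRST by fixpoint:
pass 1:
  A via A→c a: +{c}
  B via B→a: +{a}
  C via C→c c: +{c}
  S via S→b: +{b}
  FIRST[S]={b}  FIRST[A]={c}  FIRST[B]={a}  FIRST[C]={c}
pass 2: done
  FIRST[S]={b}  FIRST[A]={c}  FIRST[B]={a}  FIRST[C]={c}

FOLLOW sets:
initialize: $ ∈ FOLLOW(S)
iter 1:
  S→S C: FOLLOW(S) ⊇ FIRST(C) = {c}; new: +{c}
  S→S C: FOLLOW(C) ⊇ FOLLOW(S) ⊇ {$,c}; new: +{$,c}
  S→b A: FOLLOW(A) ⊇ FOLLOW(S) ⊇ {$,c}; new: +{$,c}
  S→b B: FOLLOW(B) ⊇ FOLLOW(S) ⊇ {$,c}; new: +{$,c}
  FOLLOW(S)={$,c}  FOLLOW(A)={$,c}  FOLLOW(B)={$,c}  FOLLOW(C)={$,c}
iter 2: (no change)
  FOLLOW(S)={$,c}  FOLLOW(A)={$,c}  FOLLOW(B)={$,c}  FOLLOW(C)={$,c}

FOLLOW(S) = ["$", "c"]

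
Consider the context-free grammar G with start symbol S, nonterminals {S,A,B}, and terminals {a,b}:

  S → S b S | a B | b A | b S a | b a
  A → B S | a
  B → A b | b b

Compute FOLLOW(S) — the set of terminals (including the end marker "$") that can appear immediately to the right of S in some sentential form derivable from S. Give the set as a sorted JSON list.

Compute FIRST by fixpoint:
round 1:
  A via A→a: +{a}
  B via B→A b: +{a}
  B via B→b b: +{b}
  S via S→a B: +{a}
  S via S→b A: +{b}
  FIRST(S)={a,b}  FIRST(A)={a}  FIRST(B)={a,b}
round 2:
  A via A→B S: +{b}
  FIRST(S)={a,b}  FIRST(A)={a,b}  FIRST(B)={a,b}
round 3: (no change)
  FIRST(S)={a,b}  FIRST(A)={a,b}  FIRST(B)={a,b}

Compute FOLLOW by fixpoint:
seed FOLLOW(S) with $
[1]
  A→B S: FOLLOW(B) ⊇ FIRST(S) = {a,b}; new: +{a,b}
  B→A b: FOLLOW(A) ⊇ FIRST(b) = {b}; new: +{b}
  S→S b S: FOLLOW(S) ⊇ FIRST(b) = {b}; new: +{b}
  S→a B: FOLLOW(B) ⊇ FOLLOW(S) ⊇ {$,b}; new: +{$}
  S→b A: FOLLOW(A) ⊇ FOLLOW(S) ⊇ {$,b}; new: +{$}
  S→b S a: FOLLOW(S) ⊇ FIRST(a) = {a}; new: +{a}
  FOLLOW[S]={$,a,b}  FOLLOW[A]={$,b}  FOLLOW[B]={$,a,b}
[2]
  S→b A: FOLLOW(A) ⊇ FOLLOW(S) ⊇ {$,a,b}; new: +{a}
  FOLLOW[S]={$,a,b}  FOLLOW[A]={$,a,b}  FOLLOW[B]={$,a,b}
[3] done
  FOLLOW[S]={$,a,b}  FOLLOW[A]={$,a,b}  FOLLOW[B]={$,a,b}

FOLLOW(S) = ["$", "a", "b"]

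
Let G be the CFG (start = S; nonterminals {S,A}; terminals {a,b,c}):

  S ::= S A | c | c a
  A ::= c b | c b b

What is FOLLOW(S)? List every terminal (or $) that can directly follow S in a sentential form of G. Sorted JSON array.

FIRST sets, iterate to fixpoint:
[1]
  A via A→c b: +{c}
  S via S→c: +{c}
  S: {c}  A: {c}
[2] — fixpoint
  S: {c}  A: {c}

FOLLOW iteration:
FOLLOW(S) := {$}
pass 1:
  S→S A: FOLLOW(S) ⊇ FIRST(A) = {c}; new: +{c}
  S→S A: FOLLOW(A) ⊇ FOLLOW(S) ⊇ {$,c}; new: +{$,c}
  S: {$,c}  A: {$,c}
pass 2: — fixpoint
  S: {$,c}  A: {$,c}

FOLLOW(S) = ["$", "c"]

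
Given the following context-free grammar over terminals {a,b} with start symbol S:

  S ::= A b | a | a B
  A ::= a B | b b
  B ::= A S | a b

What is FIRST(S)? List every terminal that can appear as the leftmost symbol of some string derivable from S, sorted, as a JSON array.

FIRST iteration:
[1]
  A via A→a B: +{a}
  A via A→b b: +{b}
  B via B→A S: +{a,b}
  S via S→A b: +{a,b}
  S: {a,b}  A: {a,b}  B: {a,b}
[2] — fixpoint
  S: {a,b}  A: {a,b}  B: {a,b}

FIRST(S) = ["a", "b"]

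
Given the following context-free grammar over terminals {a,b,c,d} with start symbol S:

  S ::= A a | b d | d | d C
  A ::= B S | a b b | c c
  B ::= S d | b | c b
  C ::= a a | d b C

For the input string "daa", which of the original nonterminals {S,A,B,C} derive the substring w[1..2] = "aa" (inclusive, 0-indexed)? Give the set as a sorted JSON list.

Convert to CNF:
  S -> A T0 | T1 T3 | T3 C | d
  A -> B S | T0 X4 | T2 T2
  B -> S T3 | T2 T1 | b
  C -> T0 T0 | T3 X5
  T0 -> a
  T1 -> b
  T2 -> c
  T3 -> d
  X4 -> T1 T1
  X5 -> T1 C

CYK table (by increasing span) (cells [i..j] with 1 ≤ i ≤ j ≤ 2 only):
  cell(1,1) a: {T0}  orig:{}
  cell(2,2) a: {T0}  orig:{}
  cell(1,2) aa: {C}

Original NTs in T[1,2] deriving "aa": ["C"]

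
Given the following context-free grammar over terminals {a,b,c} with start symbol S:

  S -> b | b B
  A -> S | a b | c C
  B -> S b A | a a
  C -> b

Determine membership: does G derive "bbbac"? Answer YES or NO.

Convert to CNF:
  S -> T1 B | b
  A -> T0 T1 | T1 B | T2 C | b
  B -> S X3 | T0 T0
  C -> b
  T0 -> a
  T1 -> b
  T2 -> c
  X3 -> T1 A

CYK table (by increasing span):
  cell(0,0) b: {A,C,S,T1}  orig:{A,C,S}
  cell(1,1) b: {A,C,S,T1}  orig:{A,C,S}
  cell(2,2) b: {A,C,S,T1}  orig:{A,C,S}
  cell(3,3) a: {T0}  orig:{}
  cell(4,4) c: {T2}  orig:{}
  cell(0,1) bb: {X3}  orig:{}
  cell(1,2) bb: {X3}  orig:{}
  cell(2,3) ba: ∅
  cell(3,4) ac: ∅
  cell(0,2) bbb: {B}
  cell(1,3) bba: ∅
  cell(2,4) bac: ∅
  cell(0,3) bbba: ∅
  cell(1,4) bbac: ∅
  cell(0,4) bbbac: ∅

S ∉ T[0,4] ⇒ NO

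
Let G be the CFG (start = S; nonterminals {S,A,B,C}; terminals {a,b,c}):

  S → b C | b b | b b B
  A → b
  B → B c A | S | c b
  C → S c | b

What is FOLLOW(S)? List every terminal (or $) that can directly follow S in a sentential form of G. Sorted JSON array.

Compute FIRST by fixpoint:
round 1:
  A via A→b: +{b}
  B via B→c b: +{c}
  C via C→b: +{b}
  S via S→b C: +{b}
  S: {b}  A: {b}  B: {c}  C: {b}
round 2:
  B via B→S: +{b}
  S: {b}  A: {b}  B: {b,c}  C: {b}
round 3: done
  S: {b}  A: {b}  B: {b,c}  C: {b}

Compute FOLLOW by fixpoint:
FOLLOW(S) := {$}
round 1:
  B→B c A: FOLLOW(B) ⊇ FIRST(c) = {c}; new: +{c}
  B→B c A: FOLLOW(A) ⊇ FOLLOW(B) ⊇ {c}; new: +{c}
  B→S: FOLLOW(S) ⊇ FOLLOW(B) ⊇ {c}; new: +{c}
  S→b C: FOLLOW(C) ⊇ FOLLOW(S) ⊇ {$,c}; new: +{$,c}
  S→b b B: FOLLOW(B) ⊇ FOLLOW(S) ⊇ {$,c}; new: +{$}
  FOLLOW[S]={$,c}  FOLLOW[A]={c}  FOLLOW[B]={$,c}  FOLLOW[C]={$,c}
round 2:
  B→B c A: FOLLOW(A) ⊇ FOLLOW(B) ⊇ {$,c}; new: +{$}
  FOLLOW[S]={$,c}  FOLLOW[A]={$,c}  FOLLOW[B]={$,c}  FOLLOW[C]={$,c}
round 3: (no change)
  FOLLOW[S]={$,c}  FOLLOW[A]={$,c}  FOLLOW[B]={$,c}  FOLLOW[C]={$,c}

FOLLOW(S) = ["$", "c"]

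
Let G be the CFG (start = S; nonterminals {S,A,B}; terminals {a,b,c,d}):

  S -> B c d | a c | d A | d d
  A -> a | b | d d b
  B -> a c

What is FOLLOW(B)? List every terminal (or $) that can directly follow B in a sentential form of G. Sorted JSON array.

FIRST iteration:
iter 1:
  A via A→a: +{a}
  A via A→b: +{b}
  A via A→d d b: +{d}
  B via B→a c: +{a}
  S via S→B c d: +{a}
  S via S→d A: +{d}
  FIRST(S)={a,d}  FIRST(A)={a,b,d}  FIRST(B)={a}
iter 2: — fixpoint
  FIRST(S)={a,d}  FIRST(A)={a,b,d}  FIRST(B)={a}

FOLLOW iteration:
initialize: $ ∈ FOLLOW(S)
round 1:
  S→B c d: FOLLOW(B) ⊇ FIRST(c) = {c}; new: +{c}
  S→d A: FOLLOW(A) ⊇ FOLLOW(S) ⊇ {$}; new: +{$}
  FOLLOW[S]={$}  FOLLOW[A]={$}  FOLLOW[B]={c}
round 2: (stable)
  FOLLOW[S]={$}  FOLLOW[A]={$}  FOLLOW[B]={c}

FOLLOW(B) = ["c"]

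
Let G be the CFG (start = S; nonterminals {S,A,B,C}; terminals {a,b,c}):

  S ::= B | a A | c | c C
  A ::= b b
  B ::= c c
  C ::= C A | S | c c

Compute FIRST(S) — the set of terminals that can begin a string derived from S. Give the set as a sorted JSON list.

FIRST sets, iterate to fixpoint:
pass 1:
  A via A→b b: +{b}
  B via B→c c: +{c}
  C via C→c c: +{c}
  S via S→B: +{c}
  S via S→a A: +{a}
  FIRST(S)={a,c}  FIRST(A)={b}  FIRST(B)={c}  FIRST(C)={c}
pass 2:
  C via C→S: +{a}
  FIRST(S)={a,c}  FIRST(A)={b}  FIRST(B)={c}  FIRST(C)={a,c}
pass 3: — fixpoint
  FIRST(S)={a,c}  FIRST(A)={b}  FIRST(B)={c}  FIRST(C)={a,c}

FIRST(S) = ["a", "c"]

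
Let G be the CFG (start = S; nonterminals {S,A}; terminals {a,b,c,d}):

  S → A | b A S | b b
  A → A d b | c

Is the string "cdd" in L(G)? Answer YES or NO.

CNF form of G:
  S -> A X3 | T1 T1 | T1 X4 | c
  A -> A X2 | c
  T0 -> d
  T1 -> b
  X2 -> T0 T1
  X3 -> T0 T1
  X4 -> A S

CYK table (by increasing span):
  [0..0]={A,S}  "c"
  [1..1]={T0}  "d"  orig:{}
  [2..2]={T0}  "d"  orig:{}
  [0..1]=∅  "cd"
  [1..2]=∅  "dd"
  [0..2]=∅  "cdd"

S ∉ T[0,2] ⇒ NO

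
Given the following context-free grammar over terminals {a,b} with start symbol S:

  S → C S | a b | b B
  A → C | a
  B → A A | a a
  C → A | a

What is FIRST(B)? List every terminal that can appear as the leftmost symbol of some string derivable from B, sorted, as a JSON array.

FIRST sets, iterate to fixpoint:
round 1:
  A via A→a: +{a}
  B via B→A A: +{a}
  C via C→A: +{a}
  S via S→C S: +{a}
  S via S→b B: +{b}
  FIRST[S]={a,b}  FIRST[A]={a}  FIRST[B]={a}  FIRST[C]={a}
round 2: done
  FIRST[S]={a,b}  FIRST[A]={a}  FIRST[B]={a}  FIRST[C]={a}

FIRST(B) = ["a"]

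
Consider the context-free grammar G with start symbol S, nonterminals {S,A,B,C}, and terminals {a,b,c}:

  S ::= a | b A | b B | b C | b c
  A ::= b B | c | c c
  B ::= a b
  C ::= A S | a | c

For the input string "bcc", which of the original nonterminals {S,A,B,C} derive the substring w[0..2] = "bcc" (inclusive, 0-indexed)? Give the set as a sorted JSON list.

CNF form of G:
  S -> T0 A | T0 B | T0 C | T0 T1 | a
  A -> T0 B | T1 T1 | c
  B -> T2 T0
  C -> A S | a | c
  T0 -> b
  T1 -> c
  T2 -> a

CYK table (by increasing span), restricted to cells inside w[0..2]:
  cell(0,0) b: {T0}  orig:{}
  cell(1,1) c: {A,C,T1}  orig:{A,C}
  cell(2,2) c: {A,C,T1}  orig:{A,C}
  cell(0,1) bc: {S}
  cell(1,2) cc: {A}
  cell(0,2) bcc: {S}

Original NTs in T[0,2] deriving "bcc": ["S"]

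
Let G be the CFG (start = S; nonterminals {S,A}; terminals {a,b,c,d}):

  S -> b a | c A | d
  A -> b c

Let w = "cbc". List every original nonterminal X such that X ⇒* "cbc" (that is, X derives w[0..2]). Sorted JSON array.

Convert to CNF:
  S -> T0 T2 | T1 A | d
  A -> T0 T1
  T0 -> b
  T1 -> c
  T2 -> a

CYK fill, restricted to cells inside w[0..2]:
  [0..0]={T1}  "c"  orig:{}
  [1..1]={T0}  "b"  orig:{}
  [2..2]={T1}  "c"  orig:{}
  [0..1]=∅  "cb"
  [1..2]={A}  "bc"
  [0..2]={S}  "cbc"

Original NTs in T[0,2] deriving "cbc": ["S"]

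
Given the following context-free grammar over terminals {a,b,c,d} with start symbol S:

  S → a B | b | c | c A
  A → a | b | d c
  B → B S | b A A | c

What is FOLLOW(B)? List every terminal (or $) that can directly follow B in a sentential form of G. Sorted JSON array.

Compute FIRST by fixpoint:
[1]
  A via A→a: +{a}
  A via A→b: +{b}
  A via A→d c: +{d}
  B via B→b A A: +{b}
  B via B→c: +{c}
  S via S→a B: +{a}
  S via S→b: +{b}
  S via S→c: +{c}
  S: {a,b,c}  A: {a,b,d}  B: {b,c}
[2] done
  S: {a,b,c}  A: {a,b,d}  B: {b,c}

FOLLOW sets:
FOLLOW(S) := {$}
pass 1:
  B→B S: FOLLOW(B) ⊇ FIRST(S) = {a,b,c}; new: +{a,b,c}
  B→B S: FOLLOW(S) ⊇ FOLLOW(B) ⊇ {a,b,c}; new: +{a,b,c}
  B→b A A: FOLLOW(A) ⊇ FIRST(A) = {a,b,d}; new: +{a,b,d}
  B→b A A: FOLLOW(A) ⊇ FOLLOW(B) ⊇ {a,b,c}; new: +{c}
  S→a B: FOLLOW(B) ⊇ FOLLOW(S) ⊇ {$,a,b,c}; new: +{$}
  S→c A: FOLLOW(A) ⊇ FOLLOW(S) ⊇ {$,a,b,c}; new: +{$}
  FOLLOW[S]={$,a,b,c}  FOLLOW[A]={$,a,b,c,d}  FOLLOW[B]={$,a,b,c}
pass 2: (no change)
  FOLLOW[S]={$,a,b,c}  FOLLOW[A]={$,a,b,c,d}  FOLLOW[B]={$,a,b,c}

FOLLOW(B) = ["$", "a", "b", "c"]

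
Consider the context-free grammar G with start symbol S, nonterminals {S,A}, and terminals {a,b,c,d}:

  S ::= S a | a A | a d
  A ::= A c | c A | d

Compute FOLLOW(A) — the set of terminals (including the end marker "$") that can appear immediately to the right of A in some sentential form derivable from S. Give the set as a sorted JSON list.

Compute FIRST by fixpoint:
[1]
  A via A→c A: +{c}
  A via A→d: +{d}
  S via S→a A: +{a}
  FIRST[S]={a}  FIRST[A]={c,d}
[2] (stable)
  FIRST[S]={a}  FIRST[A]={c,d}

FOLLOW iteration:
initialize: $ ∈ FOLLOW(S)
round 1:
  A→A c: FOLLOW(A) ⊇ FIRST(c) = {c}; new: +{c}
  S→S a: FOLLOW(S) ⊇ FIRST(a) = {a}; new: +{a}
  S→a A: FOLLOW(A) ⊇ FOLLOW(S) ⊇ {$,a}; new: +{$,a}
  FOLLOW(S)={$,a}  FOLLOW(A)={$,a,c}
round 2: (stable)
  FOLLOW(S)={$,a}  FOLLOW(A)={$,a,c}

FOLLOW(A) = ["$", "a", "c"]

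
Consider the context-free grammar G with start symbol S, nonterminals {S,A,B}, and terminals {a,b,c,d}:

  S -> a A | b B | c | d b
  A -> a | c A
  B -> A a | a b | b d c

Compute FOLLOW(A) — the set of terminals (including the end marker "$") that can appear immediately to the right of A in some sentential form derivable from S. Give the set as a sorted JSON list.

FIRST sets, iterate to fixpoint:
pass 1:
  A via A→a: +{a}
  A via A→c A: +{c}
  B via B→A a: +{a,c}
  B via B→b d c: +{b}
  S via S→a A: +{a}
  S via S→b B: +{b}
  S via S→c: +{c}
  S via S→d b: +{d}
  FIRST(S)={a,b,c,d}  FIRST(A)={a,c}  FIRST(B)={a,b,c}
pass 2: (stable)
  FIRST(S)={a,b,c,d}  FIRST(A)={a,c}  FIRST(B)={a,b,c}

Compute FOLLOW by fixpoint:
seed FOLLOW(S) with $
iter 1:
  B→A a: FOLLOW(A) ⊇ FIRST(a) = {a}; new: +{a}
  S→a A: FOLLOW(A) ⊇ FOLLOW(S) ⊇ {$}; new: +{$}
  S→b B: FOLLOW(B) ⊇ FOLLOW(S) ⊇ {$}; new: +{$}
  FOLLOW[S]={$}  FOLLOW[A]={$,a}  FOLLOW[B]={$}
iter 2: (stable)
  FOLLOW[S]={$}  FOLLOW[A]={$,a}  FOLLOW[B]={$}

FOLLOW(A) = ["$", "a"]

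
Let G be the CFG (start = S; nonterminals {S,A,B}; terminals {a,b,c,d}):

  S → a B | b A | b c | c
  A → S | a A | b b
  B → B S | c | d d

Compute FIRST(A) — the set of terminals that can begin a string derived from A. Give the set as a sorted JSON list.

FIRST iteration:
round 1:
  A via A→a A: +{a}
  A via A→b b: +{b}
  B via B→c: +{c}
  B via B→d d: +{d}
  S via S→a B: +{a}
  S via S→b A: +{b}
  S via S→c: +{c}
  FIRST[S]={a,b,c}  FIRST[A]={a,b}  FIRST[B]={c,d}
round 2:
  A via A→S: +{c}
  FIRST[S]={a,b,c}  FIRST[A]={a,b,c}  FIRST[B]={c,d}
round 3: — fixpoint
  FIRST[S]={a,b,c}  FIRST[A]={a,b,c}  FIRST[B]={c,d}

FIRST(A) = ["a", "b", "c"]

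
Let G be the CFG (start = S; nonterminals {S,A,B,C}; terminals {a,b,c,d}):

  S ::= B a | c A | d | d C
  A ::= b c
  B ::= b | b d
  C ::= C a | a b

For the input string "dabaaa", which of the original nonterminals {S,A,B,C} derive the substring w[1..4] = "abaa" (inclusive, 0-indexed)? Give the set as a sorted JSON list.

CNF form of G:
  S -> B T3 | T1 A | T2 C | d
  A -> T0 T1
  B -> T0 T2 | b
  C -> C T3 | T3 T0
  T0 -> b
  T1 -> c
  T2 -> d
  T3 -> a

Fill CYK table bottom-up — only the sub-triangle for w[1..4]:
  [1..1]={T3}  "a"  orig:{}
  [2..2]={B,T0}  "b"  orig:{B}
  [3..3]={T3}  "a"  orig:{}
  [4..4]={T3}  "a"  orig:{}
  [1..2]={C}  "ab"
  [2..3]={S}  "ba"
  [3..4]=∅  "aa"
  [1..3]={C}  "aba"
  [2..4]=∅  "baa"
  [1..4]={C}  "abaa"

Original NTs in T[1,4] deriving "abaa": ["C"]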